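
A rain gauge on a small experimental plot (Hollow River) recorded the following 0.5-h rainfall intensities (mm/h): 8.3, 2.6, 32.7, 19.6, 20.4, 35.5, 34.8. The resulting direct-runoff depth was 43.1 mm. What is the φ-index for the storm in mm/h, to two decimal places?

Only the 5 blocks with intensity above φ contribute runoff: 32.7, 19.6, 20.4, 35.5, 34.8 mm/h.
Σ(I−φ)·Δt = d  ⇒  (32.7+19.6+20.4+35.5+34.8 − 5φ)·0.5 = 43.1
φ = (143.0 − 43.1/0.5) / 5 = 11.36 mm/h.

φ ≈ 11.36 mm/h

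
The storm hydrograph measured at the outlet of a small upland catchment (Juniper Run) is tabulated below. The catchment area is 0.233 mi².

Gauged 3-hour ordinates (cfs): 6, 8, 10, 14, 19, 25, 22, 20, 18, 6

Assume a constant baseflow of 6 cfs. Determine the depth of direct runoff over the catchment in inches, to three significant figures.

d ≈ 1.76 in

Direct runoff: 0.0, 2.0, 4.0, 8.0, 13.0, 19.0, 16.0, 14.0, 12.0, 0.0 cfs; ΣQ_DR = 88.00 cfs.
V = ΣQ_DR · Δt = 88.00 × 10800 s = 9.504 × 10^5 ft³.
Over A = 0.233 mi², depth = V / A = 1.76 in.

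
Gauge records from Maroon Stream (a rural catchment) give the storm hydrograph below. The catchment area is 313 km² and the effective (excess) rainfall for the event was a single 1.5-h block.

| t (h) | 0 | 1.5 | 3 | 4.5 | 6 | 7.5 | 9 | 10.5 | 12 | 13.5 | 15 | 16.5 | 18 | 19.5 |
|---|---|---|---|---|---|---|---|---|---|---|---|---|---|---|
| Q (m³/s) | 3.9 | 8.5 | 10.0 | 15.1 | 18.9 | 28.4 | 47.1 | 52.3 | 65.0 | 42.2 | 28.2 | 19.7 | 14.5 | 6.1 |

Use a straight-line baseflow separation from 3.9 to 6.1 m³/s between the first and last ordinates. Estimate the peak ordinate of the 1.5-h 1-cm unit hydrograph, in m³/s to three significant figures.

U_p ≈ 119 m³/s

Direct runoff: 0.00, 4.43, 5.76, 10.69, 14.32, 23.65, 42.18, 47.22, 59.75, 36.78, 22.61, 13.94, 8.57, 0.00 m³/s; ΣQ_DR = 289.9 m³/s, peak = 59.75 m³/s.
Runoff depth d = ΣQ_DR·Δt / A = 289.9 × 5400 / (313 km²) = 5.001 mm.
The 1-cm UH is the DRH scaled by (10 mm)/d, so U_p = 59.75 × 10/5.001 = 119 m³/s.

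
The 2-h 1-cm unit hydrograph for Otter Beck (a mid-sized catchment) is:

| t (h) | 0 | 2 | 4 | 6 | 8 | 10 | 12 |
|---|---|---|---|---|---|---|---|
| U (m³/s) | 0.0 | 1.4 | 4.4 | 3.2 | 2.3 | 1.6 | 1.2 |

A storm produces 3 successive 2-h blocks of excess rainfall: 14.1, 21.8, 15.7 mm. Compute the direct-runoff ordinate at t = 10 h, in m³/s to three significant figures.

Q ≈ 12.3 m³/s

By discrete convolution, Q_j = Σ (P_i / 10 mm) · U_{j−i}.
At t = 10 h (j=5): Q = (14.1/10)·1.6 + (21.8/10)·2.3 + (15.7/10)·3.2 = 12.3 m³/s.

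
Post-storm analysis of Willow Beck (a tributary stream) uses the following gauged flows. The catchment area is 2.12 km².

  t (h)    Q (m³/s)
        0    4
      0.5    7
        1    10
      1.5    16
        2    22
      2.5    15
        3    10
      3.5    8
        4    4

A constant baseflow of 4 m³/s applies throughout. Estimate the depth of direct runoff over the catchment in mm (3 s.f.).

Direct runoff: 0.0, 3.0, 6.0, 12.0, 18.0, 11.0, 6.0, 4.0, 0.0 m³/s; ΣQ_DR = 60.00 m³/s.
V = ΣQ_DR · Δt = 60.00 × 1800 s = 1.080 × 10^5 m³.
Over A = 2.12 km², depth = V / A = 50.9 mm.

d ≈ 50.9 mm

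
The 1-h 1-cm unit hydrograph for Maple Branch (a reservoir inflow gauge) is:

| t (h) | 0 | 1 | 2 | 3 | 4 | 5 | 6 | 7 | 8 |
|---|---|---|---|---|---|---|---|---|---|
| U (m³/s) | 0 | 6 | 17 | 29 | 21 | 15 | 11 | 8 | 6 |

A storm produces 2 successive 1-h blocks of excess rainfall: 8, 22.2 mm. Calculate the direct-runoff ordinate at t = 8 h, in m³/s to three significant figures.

Q ≈ 22.6 m³/s

By discrete convolution, Q_j = Σ (P_i / 10 mm) · U_{j−i}.
At t = 8 h (j=8): Q = (8/10)·6 + (22.2/10)·8 = 22.6 m³/s.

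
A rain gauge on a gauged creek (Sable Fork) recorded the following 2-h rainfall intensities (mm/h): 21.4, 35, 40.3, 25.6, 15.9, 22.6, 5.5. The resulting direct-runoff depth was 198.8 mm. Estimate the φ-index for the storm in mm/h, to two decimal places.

Only the 6 blocks with intensity above φ contribute runoff: 21.4, 35, 40.3, 25.6, 15.9, 22.6 mm/h.
Σ(I−φ)·Δt = d  ⇒  (21.4+35+40.3+25.6+15.9+22.6 − 6φ)·2 = 198.8
φ = (160.8 − 198.8/2) / 6 = 10.23 mm/h.

φ ≈ 10.23 mm/h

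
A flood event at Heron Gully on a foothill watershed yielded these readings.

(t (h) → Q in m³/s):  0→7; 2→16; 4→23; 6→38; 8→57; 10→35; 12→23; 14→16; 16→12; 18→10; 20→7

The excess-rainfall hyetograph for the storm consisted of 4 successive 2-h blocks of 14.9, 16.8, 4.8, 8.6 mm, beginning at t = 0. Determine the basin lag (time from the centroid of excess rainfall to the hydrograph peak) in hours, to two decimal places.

Centroid of excess rainfall: t_c = Σ P_i·t̄_i / ΣP_i = 3.3149 h (block centres at 1, 3, 5, 7 h).
Hydrograph peak occurs at t = 8 h, so basin lag t_L = 8 − 3.3149 = 4.69 h.

t_L ≈ 4.69 h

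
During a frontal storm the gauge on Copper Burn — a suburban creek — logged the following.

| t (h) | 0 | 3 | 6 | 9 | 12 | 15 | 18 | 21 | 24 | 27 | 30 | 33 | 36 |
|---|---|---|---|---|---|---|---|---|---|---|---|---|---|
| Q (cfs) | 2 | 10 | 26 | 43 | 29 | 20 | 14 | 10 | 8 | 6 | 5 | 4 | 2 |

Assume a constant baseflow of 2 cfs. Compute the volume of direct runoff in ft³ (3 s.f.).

V ≈ 1.65 × 10^6 ft³

Direct-runoff ordinates (Q − Q_b): 0.0, 8.0, 24.0, 41.0, 27.0, 18.0, 12.0, 8.0, 6.0, 4.0, 3.0, 2.0, 0.0 cfs.
ΣQ_DR = 153.0 cfs.
With Δt = 3 h = 10800 s, V = ΣQ_DR · Δt = 153.0 × 10800 = 1.65 × 10^6 ft³.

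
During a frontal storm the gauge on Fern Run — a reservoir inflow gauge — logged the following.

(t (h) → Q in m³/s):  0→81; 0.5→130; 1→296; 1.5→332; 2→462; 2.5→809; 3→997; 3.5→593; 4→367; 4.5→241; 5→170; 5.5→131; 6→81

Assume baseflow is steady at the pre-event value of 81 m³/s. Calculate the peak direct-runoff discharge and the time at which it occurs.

Subtracting baseflow gives direct-runoff ordinates: 0.0, 49.0, 215.0, 251.0, 381.0, 728.0, 916.0, 512.0, 286.0, 160.0, 89.0, 50.0, 0.0 m³/s.
The maximum is 916.0 m³/s, occurring at the reading for t = 3 h.

Q_p = 916.0 m³/s at t = 3 h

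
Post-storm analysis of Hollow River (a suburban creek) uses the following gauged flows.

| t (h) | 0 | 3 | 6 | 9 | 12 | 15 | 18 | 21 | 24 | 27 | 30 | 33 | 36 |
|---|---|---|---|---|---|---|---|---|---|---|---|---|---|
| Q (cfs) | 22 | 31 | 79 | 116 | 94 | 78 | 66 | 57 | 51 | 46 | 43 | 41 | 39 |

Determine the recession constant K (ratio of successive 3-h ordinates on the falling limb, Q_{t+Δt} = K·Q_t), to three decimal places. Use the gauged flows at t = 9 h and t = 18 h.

Using the recession-limb readings at t = 9 h and t = 18 h: Q falls from 116 to 66 cfs over 3 intervals.
K = (Q₂/Q₁)^(1/3) = (66/116)^(1/3) = 0.829.

K ≈ 0.829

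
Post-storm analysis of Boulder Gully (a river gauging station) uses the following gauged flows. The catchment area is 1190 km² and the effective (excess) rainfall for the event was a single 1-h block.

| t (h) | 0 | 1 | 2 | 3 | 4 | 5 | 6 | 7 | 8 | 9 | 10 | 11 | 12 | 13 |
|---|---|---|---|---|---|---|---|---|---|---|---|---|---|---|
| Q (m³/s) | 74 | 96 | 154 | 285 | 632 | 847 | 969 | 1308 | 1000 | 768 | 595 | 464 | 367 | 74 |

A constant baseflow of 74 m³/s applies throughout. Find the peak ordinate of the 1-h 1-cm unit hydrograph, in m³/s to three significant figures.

U_p ≈ 618 m³/s

Direct runoff: 0.0, 22.0, 80.0, 211.0, 558.0, 773.0, 895.0, 1234.0, 926.0, 694.0, 521.0, 390.0, 293.0, 0.0 m³/s; ΣQ_DR = 6597 m³/s, peak = 1234.0 m³/s.
Runoff depth d = ΣQ_DR·Δt / A = 6597 × 3600 / (1190 km²) = 19.96 mm.
The 1-cm UH is the DRH scaled by (10 mm)/d, so U_p = 1234.0 × 10/19.96 = 618 m³/s.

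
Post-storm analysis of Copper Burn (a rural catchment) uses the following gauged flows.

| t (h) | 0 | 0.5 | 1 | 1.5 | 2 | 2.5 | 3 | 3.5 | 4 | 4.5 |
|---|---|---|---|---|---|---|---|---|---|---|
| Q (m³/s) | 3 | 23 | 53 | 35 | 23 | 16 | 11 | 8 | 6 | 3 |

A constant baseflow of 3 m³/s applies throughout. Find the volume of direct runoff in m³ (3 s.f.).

Direct-runoff ordinates (Q − Q_b): 0.0, 20.0, 50.0, 32.0, 20.0, 13.0, 8.0, 5.0, 3.0, 0.0 m³/s.
ΣQ_DR = 151.0 m³/s.
With Δt = 0.5 h = 1800 s, V = ΣQ_DR · Δt = 151.0 × 1800 = 2.72 × 10^5 m³.

V ≈ 2.72 × 10^5 m³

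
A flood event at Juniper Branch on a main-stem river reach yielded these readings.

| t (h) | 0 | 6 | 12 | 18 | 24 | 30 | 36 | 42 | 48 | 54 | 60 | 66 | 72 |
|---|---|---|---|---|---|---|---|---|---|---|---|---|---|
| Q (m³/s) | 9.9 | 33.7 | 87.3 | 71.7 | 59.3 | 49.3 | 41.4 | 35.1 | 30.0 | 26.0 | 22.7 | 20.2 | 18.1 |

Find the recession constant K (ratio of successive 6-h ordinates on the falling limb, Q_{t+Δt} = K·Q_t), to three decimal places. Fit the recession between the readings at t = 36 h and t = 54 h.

K ≈ 0.856

Using the recession-limb readings at t = 36 h and t = 54 h: Q falls from 41.4 to 26.0 m³/s over 3 intervals.
K = (Q₂/Q₁)^(1/3) = (26.0/41.4)^(1/3) = 0.856.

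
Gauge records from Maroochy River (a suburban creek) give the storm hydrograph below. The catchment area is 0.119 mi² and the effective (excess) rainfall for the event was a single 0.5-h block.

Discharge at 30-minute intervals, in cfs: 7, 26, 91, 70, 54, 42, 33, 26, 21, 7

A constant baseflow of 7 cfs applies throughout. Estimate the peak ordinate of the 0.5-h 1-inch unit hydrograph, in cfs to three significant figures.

Direct runoff: 0.0, 19.0, 84.0, 63.0, 47.0, 35.0, 26.0, 19.0, 14.0, 0.0 cfs; ΣQ_DR = 307.0 cfs, peak = 84.0 cfs.
Runoff depth d = ΣQ_DR·Δt / A = 307.0 × 1800 / (0.119 mi²) = 1.999 in.
The 1-inch UH is the DRH scaled by (1 in)/d, so U_p = 84.0 × 1/1.999 = 42.0 cfs.

U_p ≈ 42.0 cfs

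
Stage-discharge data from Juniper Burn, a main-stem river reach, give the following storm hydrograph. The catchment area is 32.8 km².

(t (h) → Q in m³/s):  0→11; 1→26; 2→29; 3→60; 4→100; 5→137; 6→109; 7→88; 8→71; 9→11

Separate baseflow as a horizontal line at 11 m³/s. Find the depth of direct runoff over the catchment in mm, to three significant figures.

d ≈ 58.4 mm

Direct runoff: 0.0, 15.0, 18.0, 49.0, 89.0, 126.0, 98.0, 77.0, 60.0, 0.0 m³/s; ΣQ_DR = 532.0 m³/s.
V = ΣQ_DR · Δt = 532.0 × 3600 s = 1.915 × 10^6 m³.
Over A = 32.8 km², depth = V / A = 58.4 mm.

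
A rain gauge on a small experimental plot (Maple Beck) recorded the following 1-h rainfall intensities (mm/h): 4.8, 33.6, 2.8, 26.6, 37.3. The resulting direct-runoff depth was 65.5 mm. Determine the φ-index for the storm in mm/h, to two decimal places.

Only the 3 blocks with intensity above φ contribute runoff: 33.6, 26.6, 37.3 mm/h.
Σ(I−φ)·Δt = d  ⇒  (33.6+26.6+37.3 − 3φ)·1 = 65.5
φ = (97.50 − 65.5/1) / 3 = 10.67 mm/h.

φ ≈ 10.67 mm/h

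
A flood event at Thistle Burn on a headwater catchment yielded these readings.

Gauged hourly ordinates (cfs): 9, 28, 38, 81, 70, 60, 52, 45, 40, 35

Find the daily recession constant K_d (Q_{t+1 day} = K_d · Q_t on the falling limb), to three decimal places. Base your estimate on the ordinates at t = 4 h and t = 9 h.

Between t = 4 h and t = 9 h the flow falls from 70 to 35 cfs over 5×1 h = 5 h.
Per-interval ratio K = (35/70)^(1/5) = 0.8706; K_d = K^(24/1) = 0.036.

K_d ≈ 0.036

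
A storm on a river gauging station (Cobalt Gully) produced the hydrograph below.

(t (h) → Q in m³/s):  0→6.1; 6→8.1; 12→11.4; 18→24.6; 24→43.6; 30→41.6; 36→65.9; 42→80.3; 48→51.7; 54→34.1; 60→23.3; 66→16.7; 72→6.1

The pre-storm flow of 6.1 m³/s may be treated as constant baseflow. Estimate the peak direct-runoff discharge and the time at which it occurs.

Q_p = 74.2 m³/s at t = 42 h

Subtracting baseflow gives direct-runoff ordinates: 0.0, 2.0, 5.3, 18.5, 37.5, 35.5, 59.8, 74.2, 45.6, 28.0, 17.2, 10.6, 0.0 m³/s.
The maximum is 74.2 m³/s, occurring at the reading for t = 42 h.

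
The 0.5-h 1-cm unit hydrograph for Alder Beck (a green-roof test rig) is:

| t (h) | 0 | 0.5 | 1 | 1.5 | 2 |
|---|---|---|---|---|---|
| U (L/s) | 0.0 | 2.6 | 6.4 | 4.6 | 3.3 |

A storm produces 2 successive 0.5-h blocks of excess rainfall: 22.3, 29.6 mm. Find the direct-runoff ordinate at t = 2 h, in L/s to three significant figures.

By discrete convolution, Q_j = Σ (P_i / 10 mm) · U_{j−i}.
At t = 2 h (j=4): Q = (22.3/10)·3.3 + (29.6/10)·4.6 = 21.0 L/s.

Q ≈ 21.0 L/s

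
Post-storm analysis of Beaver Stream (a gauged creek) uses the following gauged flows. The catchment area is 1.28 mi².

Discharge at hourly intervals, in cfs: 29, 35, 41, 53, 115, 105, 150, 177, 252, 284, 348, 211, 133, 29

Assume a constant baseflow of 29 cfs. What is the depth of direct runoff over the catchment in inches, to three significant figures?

d ≈ 1.88 in

Direct runoff: 0.0, 6.0, 12.0, 24.0, 86.0, 76.0, 121.0, 148.0, 223.0, 255.0, 319.0, 182.0, 104.0, 0.0 cfs; ΣQ_DR = 1556 cfs.
V = ΣQ_DR · Δt = 1556 × 3600 s = 5.602 × 10^6 ft³.
Over A = 1.28 mi², depth = V / A = 1.88 in.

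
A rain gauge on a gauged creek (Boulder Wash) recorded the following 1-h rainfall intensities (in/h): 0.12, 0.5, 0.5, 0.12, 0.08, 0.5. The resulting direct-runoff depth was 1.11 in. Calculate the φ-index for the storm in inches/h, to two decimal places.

Only the 3 blocks with intensity above φ contribute runoff: 0.5, 0.5, 0.5 in/h.
Σ(I−φ)·Δt = d  ⇒  (0.5+0.5+0.5 − 3φ)·1 = 1.11
φ = (1.500 − 1.11/1) / 3 = 0.13 in/h.

φ ≈ 0.13 in/h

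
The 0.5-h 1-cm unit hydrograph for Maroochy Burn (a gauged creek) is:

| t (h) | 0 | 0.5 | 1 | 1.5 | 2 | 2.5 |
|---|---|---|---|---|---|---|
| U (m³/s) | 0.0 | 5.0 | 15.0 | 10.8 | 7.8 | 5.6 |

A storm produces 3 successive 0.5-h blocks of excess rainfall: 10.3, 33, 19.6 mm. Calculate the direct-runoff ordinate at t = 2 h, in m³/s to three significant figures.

Q ≈ 73.1 m³/s

By discrete convolution, Q_j = Σ (P_i / 10 mm) · U_{j−i}.
At t = 2 h (j=4): Q = (10.3/10)·7.8 + (33/10)·10.8 + (19.6/10)·15.0 = 73.1 m³/s.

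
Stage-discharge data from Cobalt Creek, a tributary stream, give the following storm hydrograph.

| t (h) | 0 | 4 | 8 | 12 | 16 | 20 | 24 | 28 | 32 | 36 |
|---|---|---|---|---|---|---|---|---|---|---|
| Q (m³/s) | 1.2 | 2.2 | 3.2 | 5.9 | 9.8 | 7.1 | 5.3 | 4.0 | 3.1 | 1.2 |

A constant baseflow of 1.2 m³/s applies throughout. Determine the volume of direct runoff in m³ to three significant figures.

V ≈ 4.46 × 10^5 m³

Direct-runoff ordinates (Q − Q_b): 0.0, 1.0, 2.0, 4.7, 8.6, 5.9, 4.1, 2.8, 1.9, 0.0 m³/s.
ΣQ_DR = 31.00 m³/s.
With Δt = 4 h = 14400 s, V = ΣQ_DR · Δt = 31.00 × 14400 = 4.46 × 10^5 m³.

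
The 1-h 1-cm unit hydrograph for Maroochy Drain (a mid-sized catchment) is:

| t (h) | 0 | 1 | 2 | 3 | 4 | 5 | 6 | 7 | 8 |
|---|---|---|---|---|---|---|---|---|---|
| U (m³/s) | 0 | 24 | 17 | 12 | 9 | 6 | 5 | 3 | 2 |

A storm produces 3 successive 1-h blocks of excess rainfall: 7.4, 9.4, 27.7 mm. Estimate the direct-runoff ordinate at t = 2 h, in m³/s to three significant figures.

Q ≈ 35.1 m³/s

By discrete convolution, Q_j = Σ (P_i / 10 mm) · U_{j−i}.
At t = 2 h (j=2): Q = (7.4/10)·17 + (9.4/10)·24 + (27.7/10)·0 = 35.1 m³/s.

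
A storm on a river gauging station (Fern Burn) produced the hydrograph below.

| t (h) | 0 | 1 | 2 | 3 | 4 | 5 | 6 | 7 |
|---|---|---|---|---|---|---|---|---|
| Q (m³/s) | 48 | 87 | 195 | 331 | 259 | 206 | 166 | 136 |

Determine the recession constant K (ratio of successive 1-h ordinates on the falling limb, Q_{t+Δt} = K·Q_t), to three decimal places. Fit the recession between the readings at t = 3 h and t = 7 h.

K ≈ 0.801

Using the recession-limb readings at t = 3 h and t = 7 h: Q falls from 331 to 136 m³/s over 4 intervals.
K = (Q₂/Q₁)^(1/4) = (136/331)^(1/4) = 0.801.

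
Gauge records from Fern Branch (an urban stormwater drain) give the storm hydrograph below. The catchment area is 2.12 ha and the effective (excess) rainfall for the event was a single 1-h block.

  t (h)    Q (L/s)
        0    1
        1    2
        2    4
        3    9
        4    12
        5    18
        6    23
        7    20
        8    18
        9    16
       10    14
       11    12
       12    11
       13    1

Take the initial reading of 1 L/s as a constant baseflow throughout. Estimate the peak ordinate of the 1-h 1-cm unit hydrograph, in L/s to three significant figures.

U_p ≈ 8.81 L/s

Direct runoff: 0.0, 1.0, 3.0, 8.0, 11.0, 17.0, 22.0, 19.0, 17.0, 15.0, 13.0, 11.0, 10.0, 0.0 L/s; ΣQ_DR = 147.0 L/s, peak = 22.0 L/s.
Runoff depth d = ΣQ_DR·Δt / A = 147.0 × 3600 / (2.12 ha) = 24.96 mm.
The 1-cm UH is the DRH scaled by (10 mm)/d, so U_p = 22.0 × 10/24.96 = 8.81 L/s.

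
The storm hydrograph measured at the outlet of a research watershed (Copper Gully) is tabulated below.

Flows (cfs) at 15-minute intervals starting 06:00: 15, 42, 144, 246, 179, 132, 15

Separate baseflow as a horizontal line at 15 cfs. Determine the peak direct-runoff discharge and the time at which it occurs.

Subtracting baseflow gives direct-runoff ordinates: 0.0, 27.0, 129.0, 231.0, 164.0, 117.0, 0.0 cfs.
The maximum is 231.0 cfs, occurring at the reading for t = 06:45.

Q_p = 231.0 cfs at t = 06:45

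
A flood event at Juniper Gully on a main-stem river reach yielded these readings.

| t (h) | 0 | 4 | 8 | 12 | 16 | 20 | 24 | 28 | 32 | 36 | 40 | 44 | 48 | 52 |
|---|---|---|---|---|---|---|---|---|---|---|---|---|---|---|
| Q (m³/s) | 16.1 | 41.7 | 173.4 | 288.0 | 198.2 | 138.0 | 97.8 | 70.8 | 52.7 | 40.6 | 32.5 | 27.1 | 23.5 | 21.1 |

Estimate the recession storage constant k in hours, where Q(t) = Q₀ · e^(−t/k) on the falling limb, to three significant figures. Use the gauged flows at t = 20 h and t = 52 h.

On the falling limb, Q drops from 138.0 to 21.1 m³/s between t = 20 h and t = 52 h (Δt = 32 h).
k = −Δt / ln(Q₂/Q₁) = −32 / ln(21.1/138.0) = 17.0 h.

k ≈ 17.0 h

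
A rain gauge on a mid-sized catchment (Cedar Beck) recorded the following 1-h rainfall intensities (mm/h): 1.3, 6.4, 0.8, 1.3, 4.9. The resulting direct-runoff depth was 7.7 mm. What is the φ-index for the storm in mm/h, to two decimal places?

φ ≈ 1.80 mm/h

Only the 2 blocks with intensity above φ contribute runoff: 6.4, 4.9 mm/h.
Σ(I−φ)·Δt = d  ⇒  (6.4+4.9 − 2φ)·1 = 7.7
φ = (11.30 − 7.7/1) / 2 = 1.80 mm/h.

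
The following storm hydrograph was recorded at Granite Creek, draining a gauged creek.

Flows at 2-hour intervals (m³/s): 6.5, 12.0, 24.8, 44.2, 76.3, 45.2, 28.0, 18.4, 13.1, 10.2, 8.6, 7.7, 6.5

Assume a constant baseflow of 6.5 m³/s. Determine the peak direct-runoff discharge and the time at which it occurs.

Subtracting baseflow gives direct-runoff ordinates: 0.0, 5.5, 18.3, 37.7, 69.8, 38.7, 21.5, 11.9, 6.6, 3.7, 2.1, 1.2, 0.0 m³/s.
The maximum is 69.8 m³/s, occurring at the reading for t = 8 h.

Q_p = 69.8 m³/s at t = 8 h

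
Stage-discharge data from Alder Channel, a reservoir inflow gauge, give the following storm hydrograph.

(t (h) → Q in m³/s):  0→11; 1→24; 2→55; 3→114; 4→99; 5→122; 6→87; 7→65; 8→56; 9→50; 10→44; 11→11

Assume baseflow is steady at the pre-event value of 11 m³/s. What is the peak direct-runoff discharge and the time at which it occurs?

Q_p = 111.0 m³/s at t = 5 h

Subtracting baseflow gives direct-runoff ordinates: 0.0, 13.0, 44.0, 103.0, 88.0, 111.0, 76.0, 54.0, 45.0, 39.0, 33.0, 0.0 m³/s.
The maximum is 111.0 m³/s, occurring at the reading for t = 5 h.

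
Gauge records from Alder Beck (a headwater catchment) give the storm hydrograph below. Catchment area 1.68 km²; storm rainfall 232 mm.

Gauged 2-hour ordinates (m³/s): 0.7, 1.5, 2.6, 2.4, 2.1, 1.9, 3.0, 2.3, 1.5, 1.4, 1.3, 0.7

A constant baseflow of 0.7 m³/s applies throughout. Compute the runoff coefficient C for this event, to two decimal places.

ΣQ_DR = 13.00 m³/s; V = ΣQ_DR·Δt = 93600 m³.
Runoff depth d = V / A = 55.71 mm.
C = d / P = 55.71 / 232 = 0.24.

C ≈ 0.24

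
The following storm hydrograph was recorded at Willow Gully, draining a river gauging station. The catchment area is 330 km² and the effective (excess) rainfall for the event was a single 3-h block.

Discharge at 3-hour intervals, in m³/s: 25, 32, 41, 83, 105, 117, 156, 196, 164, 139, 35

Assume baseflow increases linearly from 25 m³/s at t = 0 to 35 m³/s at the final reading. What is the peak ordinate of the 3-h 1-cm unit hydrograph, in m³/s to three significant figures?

Direct runoff: 0.00, 6.00, 14.00, 55.00, 76.00, 87.00, 125.00, 164.00, 131.00, 105.00, 0.00 m³/s; ΣQ_DR = 763.0 m³/s, peak = 164.00 m³/s.
Runoff depth d = ΣQ_DR·Δt / A = 763.0 × 10800 / (330 km²) = 24.97 mm.
The 1-cm UH is the DRH scaled by (10 mm)/d, so U_p = 164.00 × 10/24.97 = 65.7 m³/s.

U_p ≈ 65.7 m³/s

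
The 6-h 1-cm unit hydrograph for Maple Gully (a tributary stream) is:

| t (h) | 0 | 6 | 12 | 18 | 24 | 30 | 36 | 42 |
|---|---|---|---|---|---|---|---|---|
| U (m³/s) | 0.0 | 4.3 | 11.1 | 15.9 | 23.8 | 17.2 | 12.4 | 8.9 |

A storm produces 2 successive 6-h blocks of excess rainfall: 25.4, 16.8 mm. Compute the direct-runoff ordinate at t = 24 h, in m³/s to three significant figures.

By discrete convolution, Q_j = Σ (P_i / 10 mm) · U_{j−i}.
At t = 24 h (j=4): Q = (25.4/10)·23.8 + (16.8/10)·15.9 = 87.2 m³/s.

Q ≈ 87.2 m³/s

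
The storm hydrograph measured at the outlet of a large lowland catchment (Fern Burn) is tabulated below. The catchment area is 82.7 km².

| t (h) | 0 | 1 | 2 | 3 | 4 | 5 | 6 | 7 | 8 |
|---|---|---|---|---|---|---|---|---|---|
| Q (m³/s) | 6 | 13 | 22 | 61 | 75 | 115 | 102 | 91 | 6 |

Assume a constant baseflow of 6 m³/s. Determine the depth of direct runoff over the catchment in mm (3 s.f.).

Direct runoff: 0.0, 7.0, 16.0, 55.0, 69.0, 109.0, 96.0, 85.0, 0.0 m³/s; ΣQ_DR = 437.0 m³/s.
V = ΣQ_DR · Δt = 437.0 × 3600 s = 1.573 × 10^6 m³.
Over A = 82.7 km², depth = V / A = 19.0 mm.

d ≈ 19.0 mm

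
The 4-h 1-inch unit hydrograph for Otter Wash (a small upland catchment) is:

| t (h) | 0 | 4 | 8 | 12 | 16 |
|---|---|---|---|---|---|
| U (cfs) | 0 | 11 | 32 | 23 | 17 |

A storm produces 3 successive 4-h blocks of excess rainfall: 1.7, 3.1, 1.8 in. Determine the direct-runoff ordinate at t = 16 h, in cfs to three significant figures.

By discrete convolution, Q_j = Σ (P_i / 1 in) · U_{j−i}.
At t = 16 h (j=4): Q = (1.7/1)·17 + (3.1/1)·23 + (1.8/1)·32 = 158 cfs.

Q ≈ 158 cfs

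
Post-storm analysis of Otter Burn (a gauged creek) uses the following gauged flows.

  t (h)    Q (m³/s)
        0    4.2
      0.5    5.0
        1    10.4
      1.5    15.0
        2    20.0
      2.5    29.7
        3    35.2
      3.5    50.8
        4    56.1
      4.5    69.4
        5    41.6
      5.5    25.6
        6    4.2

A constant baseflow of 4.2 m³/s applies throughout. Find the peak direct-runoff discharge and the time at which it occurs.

Subtracting baseflow gives direct-runoff ordinates: 0.0, 0.8, 6.2, 10.8, 15.8, 25.5, 31.0, 46.6, 51.9, 65.2, 37.4, 21.4, 0.0 m³/s.
The maximum is 65.2 m³/s, occurring at the reading for t = 4.5 h.

Q_p = 65.2 m³/s at t = 4.5 h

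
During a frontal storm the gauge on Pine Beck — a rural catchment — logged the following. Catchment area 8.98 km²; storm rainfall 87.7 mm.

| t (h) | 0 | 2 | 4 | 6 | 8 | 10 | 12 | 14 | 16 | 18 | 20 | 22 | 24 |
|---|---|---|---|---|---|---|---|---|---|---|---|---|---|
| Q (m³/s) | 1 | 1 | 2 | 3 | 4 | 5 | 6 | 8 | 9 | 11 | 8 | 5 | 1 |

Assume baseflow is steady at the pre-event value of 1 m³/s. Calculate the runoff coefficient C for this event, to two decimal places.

ΣQ_DR = 51.00 m³/s; V = ΣQ_DR·Δt = 3.672 × 10^5 m³.
Runoff depth d = V / A = 40.89 mm.
C = d / P = 40.89 / 87.7 = 0.47.

C ≈ 0.47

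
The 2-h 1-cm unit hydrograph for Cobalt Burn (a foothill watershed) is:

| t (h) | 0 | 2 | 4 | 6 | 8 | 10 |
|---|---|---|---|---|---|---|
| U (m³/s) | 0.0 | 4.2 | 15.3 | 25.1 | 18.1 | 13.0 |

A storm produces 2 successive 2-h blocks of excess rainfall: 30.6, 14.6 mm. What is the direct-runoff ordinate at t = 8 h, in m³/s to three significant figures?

By discrete convolution, Q_j = Σ (P_i / 10 mm) · U_{j−i}.
At t = 8 h (j=4): Q = (30.6/10)·18.1 + (14.6/10)·25.1 = 92.0 m³/s.

Q ≈ 92.0 m³/s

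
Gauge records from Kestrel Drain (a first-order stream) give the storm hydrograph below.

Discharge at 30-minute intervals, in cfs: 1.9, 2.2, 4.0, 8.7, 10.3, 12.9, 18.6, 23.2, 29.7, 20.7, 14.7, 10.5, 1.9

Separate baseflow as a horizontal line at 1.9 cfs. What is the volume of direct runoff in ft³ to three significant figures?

Direct-runoff ordinates (Q − Q_b): 0.0, 0.3, 2.1, 6.8, 8.4, 11.0, 16.7, 21.3, 27.8, 18.8, 12.8, 8.6, 0.0 cfs.
ΣQ_DR = 134.6 cfs.
With Δt = 0.5 h = 1800 s, V = ΣQ_DR · Δt = 134.6 × 1800 = 2.42 × 10^5 ft³.

V ≈ 2.42 × 10^5 ft³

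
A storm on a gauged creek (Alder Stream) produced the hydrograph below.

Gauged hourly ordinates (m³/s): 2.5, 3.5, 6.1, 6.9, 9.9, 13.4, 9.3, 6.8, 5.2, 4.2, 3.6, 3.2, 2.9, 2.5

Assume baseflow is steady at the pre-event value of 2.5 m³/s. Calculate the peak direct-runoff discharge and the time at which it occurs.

Q_p = 10.9 m³/s at t = 5 h

Subtracting baseflow gives direct-runoff ordinates: 0.0, 1.0, 3.6, 4.4, 7.4, 10.9, 6.8, 4.3, 2.7, 1.7, 1.1, 0.7, 0.4, 0.0 m³/s.
The maximum is 10.9 m³/s, occurring at the reading for t = 5 h.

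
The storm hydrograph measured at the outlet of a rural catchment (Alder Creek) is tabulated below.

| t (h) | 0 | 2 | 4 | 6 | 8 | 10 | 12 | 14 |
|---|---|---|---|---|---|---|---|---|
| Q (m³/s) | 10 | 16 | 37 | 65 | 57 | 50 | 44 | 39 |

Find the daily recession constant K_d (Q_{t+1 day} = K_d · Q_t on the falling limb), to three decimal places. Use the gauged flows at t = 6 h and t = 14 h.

Between t = 6 h and t = 14 h the flow falls from 65 to 39 m³/s over 4×2 h = 8 h.
Per-interval ratio K = (39/65)^(1/4) = 0.8801; K_d = K^(24/2) = 0.216.

K_d ≈ 0.216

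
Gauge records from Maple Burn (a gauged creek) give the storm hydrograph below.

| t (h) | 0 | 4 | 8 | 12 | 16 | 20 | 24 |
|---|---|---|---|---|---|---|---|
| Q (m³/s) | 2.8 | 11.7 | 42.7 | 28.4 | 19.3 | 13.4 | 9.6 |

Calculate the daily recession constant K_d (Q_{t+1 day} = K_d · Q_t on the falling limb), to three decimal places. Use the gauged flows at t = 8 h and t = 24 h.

K_d ≈ 0.107

Between t = 8 h and t = 24 h the flow falls from 42.7 to 9.6 m³/s over 4×4 h = 16 h.
Per-interval ratio K = (9.6/42.7)^(1/4) = 0.6886; K_d = K^(24/4) = 0.107.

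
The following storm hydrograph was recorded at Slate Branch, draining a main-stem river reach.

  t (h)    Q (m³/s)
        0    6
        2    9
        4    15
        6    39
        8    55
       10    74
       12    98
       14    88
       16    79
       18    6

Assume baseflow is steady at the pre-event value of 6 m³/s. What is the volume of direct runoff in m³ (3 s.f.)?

Direct-runoff ordinates (Q − Q_b): 0.0, 3.0, 9.0, 33.0, 49.0, 68.0, 92.0, 82.0, 73.0, 0.0 m³/s.
ΣQ_DR = 409.0 m³/s.
With Δt = 2 h = 7200 s, V = ΣQ_DR · Δt = 409.0 × 7200 = 2.94 × 10^6 m³.

V ≈ 2.94 × 10^6 m³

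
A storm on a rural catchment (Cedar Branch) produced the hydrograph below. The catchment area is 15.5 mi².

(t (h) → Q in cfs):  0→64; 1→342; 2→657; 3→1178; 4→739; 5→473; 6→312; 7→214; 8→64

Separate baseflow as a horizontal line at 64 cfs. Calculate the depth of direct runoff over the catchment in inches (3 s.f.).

Direct runoff: 0.0, 278.0, 593.0, 1114.0, 675.0, 409.0, 248.0, 150.0, 0.0 cfs; ΣQ_DR = 3467 cfs.
V = ΣQ_DR · Δt = 3467 × 3600 s = 1.248 × 10^7 ft³.
Over A = 15.5 mi², depth = V / A = 0.347 in.

d ≈ 0.347 in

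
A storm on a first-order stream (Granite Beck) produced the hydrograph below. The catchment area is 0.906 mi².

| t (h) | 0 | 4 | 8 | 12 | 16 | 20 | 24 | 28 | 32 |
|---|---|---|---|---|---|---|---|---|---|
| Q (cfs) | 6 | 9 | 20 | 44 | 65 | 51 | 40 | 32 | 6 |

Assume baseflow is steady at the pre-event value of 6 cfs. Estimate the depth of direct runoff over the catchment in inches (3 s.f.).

Direct runoff: 0.0, 3.0, 14.0, 38.0, 59.0, 45.0, 34.0, 26.0, 0.0 cfs; ΣQ_DR = 219.0 cfs.
V = ΣQ_DR · Δt = 219.0 × 14400 s = 3.154 × 10^6 ft³.
Over A = 0.906 mi², depth = V / A = 1.50 in.

d ≈ 1.50 in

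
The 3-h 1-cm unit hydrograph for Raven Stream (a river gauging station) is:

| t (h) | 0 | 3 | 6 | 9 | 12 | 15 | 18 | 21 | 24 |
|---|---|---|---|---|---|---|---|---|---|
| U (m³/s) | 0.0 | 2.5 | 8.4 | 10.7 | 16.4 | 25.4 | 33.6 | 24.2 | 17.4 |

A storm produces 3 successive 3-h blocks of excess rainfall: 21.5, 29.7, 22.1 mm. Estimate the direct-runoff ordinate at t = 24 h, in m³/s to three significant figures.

By discrete convolution, Q_j = Σ (P_i / 10 mm) · U_{j−i}.
At t = 24 h (j=8): Q = (21.5/10)·17.4 + (29.7/10)·24.2 + (22.1/10)·33.6 = 184 m³/s.

Q ≈ 184 m³/s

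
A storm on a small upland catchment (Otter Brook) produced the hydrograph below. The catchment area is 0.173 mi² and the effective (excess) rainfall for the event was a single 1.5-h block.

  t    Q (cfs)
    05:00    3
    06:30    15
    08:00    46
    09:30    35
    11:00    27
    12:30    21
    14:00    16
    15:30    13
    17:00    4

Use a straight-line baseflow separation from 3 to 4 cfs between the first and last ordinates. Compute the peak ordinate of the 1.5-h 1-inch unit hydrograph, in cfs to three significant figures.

U_p ≈ 21.4 cfs

Direct runoff: 0.00, 11.88, 42.75, 31.62, 23.50, 17.38, 12.25, 9.12, 0.00 cfs; ΣQ_DR = 148.5 cfs, peak = 42.75 cfs.
Runoff depth d = ΣQ_DR·Δt / A = 148.5 × 5400 / (0.173 mi²) = 1.995 in.
The 1-inch UH is the DRH scaled by (1 in)/d, so U_p = 42.75 × 1/1.995 = 21.4 cfs.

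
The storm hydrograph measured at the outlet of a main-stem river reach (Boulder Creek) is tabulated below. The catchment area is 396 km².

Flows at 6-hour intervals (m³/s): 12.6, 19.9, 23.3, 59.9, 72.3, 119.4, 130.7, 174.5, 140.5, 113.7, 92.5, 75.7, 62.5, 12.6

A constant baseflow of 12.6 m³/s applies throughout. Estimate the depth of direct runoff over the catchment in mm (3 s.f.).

d ≈ 50.9 mm

Direct runoff: 0.0, 7.3, 10.7, 47.3, 59.7, 106.8, 118.1, 161.9, 127.9, 101.1, 79.9, 63.1, 49.9, 0.0 m³/s; ΣQ_DR = 933.7 m³/s.
V = ΣQ_DR · Δt = 933.7 × 21600 s = 2.017 × 10^7 m³.
Over A = 396 km², depth = V / A = 50.9 mm.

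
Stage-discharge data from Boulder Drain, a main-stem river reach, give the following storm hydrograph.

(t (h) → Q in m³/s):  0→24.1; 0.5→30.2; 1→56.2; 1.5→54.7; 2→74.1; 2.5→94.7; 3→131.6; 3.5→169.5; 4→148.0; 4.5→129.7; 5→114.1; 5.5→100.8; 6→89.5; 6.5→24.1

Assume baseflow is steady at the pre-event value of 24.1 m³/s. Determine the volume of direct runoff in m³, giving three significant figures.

Direct-runoff ordinates (Q − Q_b): 0.0, 6.1, 32.1, 30.6, 50.0, 70.6, 107.5, 145.4, 123.9, 105.6, 90.0, 76.7, 65.4, 0.0 m³/s.
ΣQ_DR = 903.9 m³/s.
With Δt = 0.5 h = 1800 s, V = ΣQ_DR · Δt = 903.9 × 1800 = 1.63 × 10^6 m³.

V ≈ 1.63 × 10^6 m³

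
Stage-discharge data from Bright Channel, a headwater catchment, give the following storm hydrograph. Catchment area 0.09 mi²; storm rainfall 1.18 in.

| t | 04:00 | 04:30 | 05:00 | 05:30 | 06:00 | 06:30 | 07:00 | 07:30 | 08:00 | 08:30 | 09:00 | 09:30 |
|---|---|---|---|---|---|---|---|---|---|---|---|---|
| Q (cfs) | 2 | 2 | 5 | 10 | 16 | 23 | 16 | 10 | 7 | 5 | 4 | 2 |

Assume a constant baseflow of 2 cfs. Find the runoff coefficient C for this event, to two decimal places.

ΣQ_DR = 78.00 cfs; V = ΣQ_DR·Δt = 1.404 × 10^5 ft³.
Runoff depth d = V / A = 0.6715 in.
C = d / P = 0.6715 / 1.18 = 0.57.

C ≈ 0.57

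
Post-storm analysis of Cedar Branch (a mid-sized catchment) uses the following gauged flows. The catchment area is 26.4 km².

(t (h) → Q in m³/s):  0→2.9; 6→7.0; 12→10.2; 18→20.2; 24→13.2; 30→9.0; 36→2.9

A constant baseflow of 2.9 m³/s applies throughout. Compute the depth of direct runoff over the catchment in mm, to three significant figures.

d ≈ 36.9 mm

Direct runoff: 0.0, 4.1, 7.3, 17.3, 10.3, 6.1, 0.0 m³/s; ΣQ_DR = 45.10 m³/s.
V = ΣQ_DR · Δt = 45.10 × 21600 s = 9.742 × 10^5 m³.
Over A = 26.4 km², depth = V / A = 36.9 mm.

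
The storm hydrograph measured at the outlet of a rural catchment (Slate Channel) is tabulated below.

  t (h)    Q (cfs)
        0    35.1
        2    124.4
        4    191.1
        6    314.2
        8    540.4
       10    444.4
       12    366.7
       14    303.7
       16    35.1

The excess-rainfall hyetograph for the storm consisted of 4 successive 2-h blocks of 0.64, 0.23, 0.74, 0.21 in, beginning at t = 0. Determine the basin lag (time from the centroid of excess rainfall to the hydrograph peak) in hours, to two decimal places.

t_L ≈ 4.43 h

Centroid of excess rainfall: t_c = Σ P_i·t̄_i / ΣP_i = 3.5714 h (block centres at 1, 3, 5, 7 h).
Hydrograph peak occurs at t = 8 h, so basin lag t_L = 8 − 3.5714 = 4.43 h.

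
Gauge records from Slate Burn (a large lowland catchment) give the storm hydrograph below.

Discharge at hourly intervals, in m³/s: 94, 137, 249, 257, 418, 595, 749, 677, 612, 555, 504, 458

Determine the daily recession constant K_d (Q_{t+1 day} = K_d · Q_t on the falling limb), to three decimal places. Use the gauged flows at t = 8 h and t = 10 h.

Between t = 8 h and t = 10 h the flow falls from 612 to 504 m³/s over 2×1 h = 2 h.
Per-interval ratio K = (504/612)^(1/2) = 0.9075; K_d = K^(24/1) = 0.097.

K_d ≈ 0.097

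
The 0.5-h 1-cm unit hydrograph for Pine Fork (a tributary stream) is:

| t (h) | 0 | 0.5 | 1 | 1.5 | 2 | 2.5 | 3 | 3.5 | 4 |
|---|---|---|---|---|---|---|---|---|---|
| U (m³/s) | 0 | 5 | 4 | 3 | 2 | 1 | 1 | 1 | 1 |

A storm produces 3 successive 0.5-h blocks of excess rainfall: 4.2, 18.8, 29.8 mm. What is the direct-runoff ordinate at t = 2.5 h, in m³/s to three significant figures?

Q ≈ 13.1 m³/s

By discrete convolution, Q_j = Σ (P_i / 10 mm) · U_{j−i}.
At t = 2.5 h (j=5): Q = (4.2/10)·1 + (18.8/10)·2 + (29.8/10)·3 = 13.1 m³/s.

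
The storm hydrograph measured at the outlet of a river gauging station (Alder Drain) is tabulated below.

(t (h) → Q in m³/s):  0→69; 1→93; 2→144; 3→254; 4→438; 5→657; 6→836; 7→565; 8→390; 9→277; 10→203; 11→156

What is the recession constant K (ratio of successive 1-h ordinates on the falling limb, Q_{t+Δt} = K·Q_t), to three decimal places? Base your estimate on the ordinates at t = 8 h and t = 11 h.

Using the recession-limb readings at t = 8 h and t = 11 h: Q falls from 390 to 156 m³/s over 3 intervals.
K = (Q₂/Q₁)^(1/3) = (156/390)^(1/3) = 0.737.

K ≈ 0.737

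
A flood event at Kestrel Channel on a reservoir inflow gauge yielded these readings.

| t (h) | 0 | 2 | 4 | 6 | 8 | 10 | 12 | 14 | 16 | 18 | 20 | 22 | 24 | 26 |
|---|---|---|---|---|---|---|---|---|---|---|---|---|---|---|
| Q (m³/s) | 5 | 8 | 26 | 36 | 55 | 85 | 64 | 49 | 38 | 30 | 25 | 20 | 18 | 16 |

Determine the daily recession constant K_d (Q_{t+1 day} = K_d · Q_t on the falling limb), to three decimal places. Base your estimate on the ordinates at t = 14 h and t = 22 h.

Between t = 14 h and t = 22 h the flow falls from 49 to 20 m³/s over 4×2 h = 8 h.
Per-interval ratio K = (20/49)^(1/4) = 0.7993; K_d = K^(24/2) = 0.068.

K_d ≈ 0.068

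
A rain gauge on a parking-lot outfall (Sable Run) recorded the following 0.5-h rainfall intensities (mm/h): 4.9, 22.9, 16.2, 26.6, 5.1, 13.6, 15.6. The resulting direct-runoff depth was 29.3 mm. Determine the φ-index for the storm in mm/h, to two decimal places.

φ ≈ 7.26 mm/h

Only the 5 blocks with intensity above φ contribute runoff: 22.9, 16.2, 26.6, 13.6, 15.6 mm/h.
Σ(I−φ)·Δt = d  ⇒  (22.9+16.2+26.6+13.6+15.6 − 5φ)·0.5 = 29.3
φ = (94.90 − 29.3/0.5) / 5 = 7.26 mm/h.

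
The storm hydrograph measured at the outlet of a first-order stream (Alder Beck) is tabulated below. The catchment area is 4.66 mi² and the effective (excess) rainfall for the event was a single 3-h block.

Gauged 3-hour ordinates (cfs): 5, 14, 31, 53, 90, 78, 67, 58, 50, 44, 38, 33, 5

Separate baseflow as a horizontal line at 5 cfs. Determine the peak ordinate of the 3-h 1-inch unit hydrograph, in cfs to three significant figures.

Direct runoff: 0.0, 9.0, 26.0, 48.0, 85.0, 73.0, 62.0, 53.0, 45.0, 39.0, 33.0, 28.0, 0.0 cfs; ΣQ_DR = 501.0 cfs, peak = 85.0 cfs.
Runoff depth d = ΣQ_DR·Δt / A = 501.0 × 10800 / (4.66 mi²) = 0.4998 in.
The 1-inch UH is the DRH scaled by (1 in)/d, so U_p = 85.0 × 1/0.4998 = 170 cfs.

U_p ≈ 170 cfs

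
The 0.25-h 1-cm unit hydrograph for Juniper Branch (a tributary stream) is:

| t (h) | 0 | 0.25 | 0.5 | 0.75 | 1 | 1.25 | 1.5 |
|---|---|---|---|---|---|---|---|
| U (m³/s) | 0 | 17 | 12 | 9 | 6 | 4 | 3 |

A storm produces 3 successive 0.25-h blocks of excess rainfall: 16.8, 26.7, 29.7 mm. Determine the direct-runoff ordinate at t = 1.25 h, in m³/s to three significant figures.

By discrete convolution, Q_j = Σ (P_i / 10 mm) · U_{j−i}.
At t = 1.25 h (j=5): Q = (16.8/10)·4 + (26.7/10)·6 + (29.7/10)·9 = 49.5 m³/s.

Q ≈ 49.5 m³/s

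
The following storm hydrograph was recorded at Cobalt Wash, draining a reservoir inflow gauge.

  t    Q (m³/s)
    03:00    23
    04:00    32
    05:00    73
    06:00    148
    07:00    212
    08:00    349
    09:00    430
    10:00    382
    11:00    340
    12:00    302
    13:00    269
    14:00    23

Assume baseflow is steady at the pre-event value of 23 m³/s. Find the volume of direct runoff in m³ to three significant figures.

V ≈ 8.31 × 10^6 m³

Direct-runoff ordinates (Q − Q_b): 0.0, 9.0, 50.0, 125.0, 189.0, 326.0, 407.0, 359.0, 317.0, 279.0, 246.0, 0.0 m³/s.
ΣQ_DR = 2307 m³/s.
With Δt = 1 h = 3600 s, V = ΣQ_DR · Δt = 2307 × 3600 = 8.31 × 10^6 m³.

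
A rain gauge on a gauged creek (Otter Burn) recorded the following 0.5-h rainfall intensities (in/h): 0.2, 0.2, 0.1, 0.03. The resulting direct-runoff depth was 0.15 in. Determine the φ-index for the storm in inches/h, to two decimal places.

Only the 3 blocks with intensity above φ contribute runoff: 0.2, 0.2, 0.1 in/h.
Σ(I−φ)·Δt = d  ⇒  (0.2+0.2+0.1 − 3φ)·0.5 = 0.15
φ = (0.5000 − 0.15/0.5) / 3 = 0.07 in/h.

φ ≈ 0.07 in/h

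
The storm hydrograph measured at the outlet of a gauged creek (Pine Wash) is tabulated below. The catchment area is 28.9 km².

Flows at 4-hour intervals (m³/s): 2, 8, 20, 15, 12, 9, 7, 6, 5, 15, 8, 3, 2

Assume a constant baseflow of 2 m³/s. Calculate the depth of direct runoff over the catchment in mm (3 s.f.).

Direct runoff: 0.0, 6.0, 18.0, 13.0, 10.0, 7.0, 5.0, 4.0, 3.0, 13.0, 6.0, 1.0, 0.0 m³/s; ΣQ_DR = 86.00 m³/s.
V = ΣQ_DR · Δt = 86.00 × 14400 s = 1.238 × 10^6 m³.
Over A = 28.9 km², depth = V / A = 42.9 mm.

d ≈ 42.9 mm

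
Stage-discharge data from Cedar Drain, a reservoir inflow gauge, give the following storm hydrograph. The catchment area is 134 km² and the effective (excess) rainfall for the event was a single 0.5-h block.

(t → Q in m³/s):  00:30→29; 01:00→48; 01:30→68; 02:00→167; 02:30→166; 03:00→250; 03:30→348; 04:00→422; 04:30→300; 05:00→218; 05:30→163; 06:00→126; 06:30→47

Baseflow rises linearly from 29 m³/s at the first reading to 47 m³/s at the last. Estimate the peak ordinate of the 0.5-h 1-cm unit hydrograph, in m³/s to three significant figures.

Direct runoff: 0.00, 17.50, 36.00, 133.50, 131.00, 213.50, 310.00, 382.50, 259.00, 175.50, 119.00, 80.50, 0.00 m³/s; ΣQ_DR = 1858 m³/s, peak = 382.50 m³/s.
Runoff depth d = ΣQ_DR·Δt / A = 1858 × 1800 / (134 km²) = 24.96 mm.
The 1-cm UH is the DRH scaled by (10 mm)/d, so U_p = 382.50 × 10/24.96 = 153 m³/s.

U_p ≈ 153 m³/s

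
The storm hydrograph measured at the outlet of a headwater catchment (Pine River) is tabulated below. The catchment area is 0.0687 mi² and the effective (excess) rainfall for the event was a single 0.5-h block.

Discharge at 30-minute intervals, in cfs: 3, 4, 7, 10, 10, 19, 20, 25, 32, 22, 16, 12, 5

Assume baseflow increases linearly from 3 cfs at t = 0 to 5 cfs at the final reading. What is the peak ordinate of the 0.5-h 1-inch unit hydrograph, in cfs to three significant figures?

U_p ≈ 18.4 cfs

Direct runoff: 0.00, 0.83, 3.67, 6.50, 6.33, 15.17, 16.00, 20.83, 27.67, 17.50, 11.33, 7.17, 0.00 cfs; ΣQ_DR = 133.0 cfs, peak = 27.67 cfs.
Runoff depth d = ΣQ_DR·Δt / A = 133.0 × 1800 / (0.0687 mi²) = 1.500 in.
The 1-inch UH is the DRH scaled by (1 in)/d, so U_p = 27.67 × 1/1.500 = 18.4 cfs.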